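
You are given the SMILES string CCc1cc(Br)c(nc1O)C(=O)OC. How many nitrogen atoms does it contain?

1

Scan the SMILES for N atoms (remember two-letter symbols like Cl and Br are single atoms).
Nitrogen count: 1.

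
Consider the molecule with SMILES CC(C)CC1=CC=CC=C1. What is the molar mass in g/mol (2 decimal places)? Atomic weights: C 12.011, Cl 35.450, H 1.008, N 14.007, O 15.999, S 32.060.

First, the molecular formula is C10H14 (counting implicit H from valence).
  C: 10 × 12.011 = 120.110
  H: 14 × 1.008 = 14.112
Sum: 10×12.011 + 14×1.008 = 134.222 → 134.22 g/mol.

134.22 g/mol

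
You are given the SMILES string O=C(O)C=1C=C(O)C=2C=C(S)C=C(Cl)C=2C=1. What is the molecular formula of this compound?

C11H7ClO3S

Walk through each heavy atom and fill implicit hydrogens from standard valence (C 4, N 3, O 2, S 2, halogen 1):
  atom 1: O, bond orders sum to 2 (valence 2) → 0 H
  atom 2: C, bond orders sum to 4 (valence 4) → 0 H
  atom 3: O, bond orders sum to 1 (valence 2) → 1 H
  atom 4: C, bond orders sum to 4 (valence 4) → 0 H
  atom 5: C, bond orders sum to 3 (valence 4) → 1 H
  atom 6: C, bond orders sum to 4 (valence 4) → 0 H
  atom 7: O, bond orders sum to 1 (valence 2) → 1 H
  atom 8: C, bond orders sum to 4 (valence 4) → 0 H
  atom 9: C, bond orders sum to 3 (valence 4) → 1 H
  atom 10: C, bond orders sum to 4 (valence 4) → 0 H
  atom 11: S, bond orders sum to 1 (valence 2) → 1 H
  atom 12: C, bond orders sum to 3 (valence 4) → 1 H
  atom 13: C, bond orders sum to 4 (valence 4) → 0 H
  atom 14: Cl (halogen, monovalent) → 0 H
  atom 15: C, bond orders sum to 4 (valence 4) → 0 H
  atom 16: C, bond orders sum to 3 (valence 4) → 1 H
Totals → C:11, H:7, Cl:1, O:3, S:1.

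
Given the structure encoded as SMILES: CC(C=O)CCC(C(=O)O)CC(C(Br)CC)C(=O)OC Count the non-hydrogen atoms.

Every atom symbol written in the SMILES (organic subset) is one heavy atom; implicit H are not written.
Heavy atoms by element → Br:1, C:14, O:5.
Total: 20.

20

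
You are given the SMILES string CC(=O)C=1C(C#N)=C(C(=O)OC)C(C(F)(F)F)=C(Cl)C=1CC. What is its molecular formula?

Walk through each heavy atom and fill implicit hydrogens from standard valence (C 4, N 3, O 2, S 2, halogen 1):
  atom 1: C, bond orders sum to 1 (valence 4) → 3 H
  atom 2: C, bond orders sum to 4 (valence 4) → 0 H
  atom 3: O, bond orders sum to 2 (valence 2) → 0 H
  atom 4: C, bond orders sum to 4 (valence 4) → 0 H
  atom 5: C, bond orders sum to 4 (valence 4) → 0 H
  atom 6: C, bond orders sum to 4 (valence 4) → 0 H
  atom 7: N, bond orders sum to 3 (valence 3) → 0 H
  atom 8: C, bond orders sum to 4 (valence 4) → 0 H
  atom 9: C, bond orders sum to 4 (valence 4) → 0 H
  atom 10: O, bond orders sum to 2 (valence 2) → 0 H
  atom 11: O, bond orders sum to 2 (valence 2) → 0 H
  atom 12: C, bond orders sum to 1 (valence 4) → 3 H
  atom 13: C, bond orders sum to 4 (valence 4) → 0 H
  atom 14: C, bond orders sum to 4 (valence 4) → 0 H
  atom 15: F (halogen, monovalent) → 0 H
  atom 16: F (halogen, monovalent) → 0 H
  atom 17: F (halogen, monovalent) → 0 H
  atom 18: C, bond orders sum to 4 (valence 4) → 0 H
  atom 19: Cl (halogen, monovalent) → 0 H
  atom 20: C, bond orders sum to 4 (valence 4) → 0 H
  atom 21: C, bond orders sum to 2 (valence 4) → 2 H
  atom 22: C, bond orders sum to 1 (valence 4) → 3 H
Totals → C:14, H:11, Cl:1, F:3, N:1, O:3.
In Hill order: C14H11ClF3NO3.

C14H11ClF3NO3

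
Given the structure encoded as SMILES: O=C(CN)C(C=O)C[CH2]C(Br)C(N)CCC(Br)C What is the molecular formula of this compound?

C12H22Br2N2O2

Walk through each heavy atom and fill implicit hydrogens from standard valence (C 4, N 3, O 2, S 2, halogen 1):
  atom 1: O, bond orders sum to 2 (valence 2) → 0 H
  atom 2: C, bond orders sum to 4 (valence 4) → 0 H
  atom 3: C, bond orders sum to 2 (valence 4) → 2 H
  atom 4: N, bond orders sum to 1 (valence 3) → 2 H
  atom 5: C, bond orders sum to 3 (valence 4) → 1 H
  atom 6: C, bond orders sum to 3 (valence 4) → 1 H
  atom 7: O, bond orders sum to 2 (valence 2) → 0 H
  atom 8: C, bond orders sum to 2 (valence 4) → 2 H
  atom 9: C with explicit H count 2
  atom 10: C, bond orders sum to 3 (valence 4) → 1 H
  atom 11: Br (halogen, monovalent) → 0 H
  atom 12: C, bond orders sum to 3 (valence 4) → 1 H
  atom 13: N, bond orders sum to 1 (valence 3) → 2 H
  atom 14: C, bond orders sum to 2 (valence 4) → 2 H
  atom 15: C, bond orders sum to 2 (valence 4) → 2 H
  atom 16: C, bond orders sum to 3 (valence 4) → 1 H
  atom 17: Br (halogen, monovalent) → 0 H
  atom 18: C, bond orders sum to 1 (valence 4) → 3 H
Totals → C:12, H:22, Br:2, N:2, O:2.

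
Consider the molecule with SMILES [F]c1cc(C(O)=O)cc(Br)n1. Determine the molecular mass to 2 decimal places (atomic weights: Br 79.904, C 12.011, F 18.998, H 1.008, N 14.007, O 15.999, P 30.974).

First, the molecular formula is C6H3BrFNO2 (counting implicit H from valence).
  Br: 1 × 79.904 = 79.904
  C: 6 × 12.011 = 72.066
  F: 1 × 18.998 = 18.998
  H: 3 × 1.008 = 3.024
  N: 1 × 14.007 = 14.007
  O: 2 × 15.999 = 31.998
Sum: 1×79.904 + 6×12.011 + 1×18.998 + 3×1.008 + 1×14.007 + 2×15.999 = 219.997 → 220.00 g/mol.

220.00 g/mol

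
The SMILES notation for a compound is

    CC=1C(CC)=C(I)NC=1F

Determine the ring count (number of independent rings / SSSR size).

In SMILES, each pair of matching ring-closure digits denotes one ring-closing bond; the number of such bonds equals the number of independent rings.
Ring-closure bonds here: 1.

1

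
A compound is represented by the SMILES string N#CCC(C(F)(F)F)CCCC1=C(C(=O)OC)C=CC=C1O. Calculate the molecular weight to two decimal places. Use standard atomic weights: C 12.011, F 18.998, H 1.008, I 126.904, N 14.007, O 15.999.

315.29 g/mol

First, the molecular formula is C15H16F3NO3 (counting implicit H from valence).
  C: 15 × 12.011 = 180.165
  F: 3 × 18.998 = 56.994
  H: 16 × 1.008 = 16.128
  N: 1 × 14.007 = 14.007
  O: 3 × 15.999 = 47.997
Sum: 15×12.011 + 3×18.998 + 16×1.008 + 1×14.007 + 3×15.999 = 315.291 → 315.29 g/mol.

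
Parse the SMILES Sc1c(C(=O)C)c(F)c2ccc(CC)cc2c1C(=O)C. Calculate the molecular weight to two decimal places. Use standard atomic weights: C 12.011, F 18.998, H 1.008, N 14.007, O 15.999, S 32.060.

290.35 g/mol

First, the molecular formula is C16H15FO2S (counting implicit H from valence).
  C: 16 × 12.011 = 192.176
  F: 1 × 18.998 = 18.998
  H: 15 × 1.008 = 15.120
  O: 2 × 15.999 = 31.998
  S: 1 × 32.060 = 32.060
Sum: 16×12.011 + 1×18.998 + 15×1.008 + 2×15.999 + 1×32.060 = 290.352 → 290.35 g/mol.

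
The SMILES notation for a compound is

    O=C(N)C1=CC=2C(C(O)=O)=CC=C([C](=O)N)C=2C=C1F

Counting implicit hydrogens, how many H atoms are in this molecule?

9

Walk through each heavy atom and fill implicit hydrogens from standard valence (C 4, N 3, O 2, S 2, halogen 1):
  atom 1: O, bond orders sum to 2 (valence 2) → 0 H
  atom 2: C, bond orders sum to 4 (valence 4) → 0 H
  atom 3: N, bond orders sum to 1 (valence 3) → 2 H
  atom 4: C, bond orders sum to 4 (valence 4) → 0 H
  atom 5: C, bond orders sum to 3 (valence 4) → 1 H
  atom 6: C, bond orders sum to 4 (valence 4) → 0 H
  atom 7: C, bond orders sum to 4 (valence 4) → 0 H
  atom 8: C, bond orders sum to 4 (valence 4) → 0 H
  atom 9: O, bond orders sum to 1 (valence 2) → 1 H
  atom 10: O, bond orders sum to 2 (valence 2) → 0 H
  atom 11: C, bond orders sum to 3 (valence 4) → 1 H
  atom 12: C, bond orders sum to 3 (valence 4) → 1 H
  atom 13: C, bond orders sum to 4 (valence 4) → 0 H
  atom 14: C with explicit H count 0
  atom 15: O, bond orders sum to 2 (valence 2) → 0 H
  atom 16: N, bond orders sum to 1 (valence 3) → 2 H
  atom 17: C, bond orders sum to 4 (valence 4) → 0 H
  atom 18: C, bond orders sum to 3 (valence 4) → 1 H
  atom 19: C, bond orders sum to 4 (valence 4) → 0 H
  atom 20: F (halogen, monovalent) → 0 H
Total hydrogens: 9.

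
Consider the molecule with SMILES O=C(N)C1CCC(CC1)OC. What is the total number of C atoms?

8

Count every carbon token in the SMILES (each C, including those in ring-closure positions and inside branches).
Carbon count: 8.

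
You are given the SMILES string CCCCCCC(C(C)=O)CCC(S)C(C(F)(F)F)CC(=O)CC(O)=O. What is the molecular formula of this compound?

Walk through each heavy atom and fill implicit hydrogens from standard valence (C 4, N 3, O 2, S 2, halogen 1):
  atom 1: C, bond orders sum to 1 (valence 4) → 3 H
  atom 2: C, bond orders sum to 2 (valence 4) → 2 H
  atom 3: C, bond orders sum to 2 (valence 4) → 2 H
  atom 4: C, bond orders sum to 2 (valence 4) → 2 H
  atom 5: C, bond orders sum to 2 (valence 4) → 2 H
  atom 6: C, bond orders sum to 2 (valence 4) → 2 H
  atom 7: C, bond orders sum to 3 (valence 4) → 1 H
  atom 8: C, bond orders sum to 4 (valence 4) → 0 H
  atom 9: C, bond orders sum to 1 (valence 4) → 3 H
  atom 10: O, bond orders sum to 2 (valence 2) → 0 H
  atom 11: C, bond orders sum to 2 (valence 4) → 2 H
  atom 12: C, bond orders sum to 2 (valence 4) → 2 H
  atom 13: C, bond orders sum to 3 (valence 4) → 1 H
  atom 14: S, bond orders sum to 1 (valence 2) → 1 H
  atom 15: C, bond orders sum to 3 (valence 4) → 1 H
  atom 16: C, bond orders sum to 4 (valence 4) → 0 H
  atom 17: F (halogen, monovalent) → 0 H
  atom 18: F (halogen, monovalent) → 0 H
  atom 19: F (halogen, monovalent) → 0 H
  atom 20: C, bond orders sum to 2 (valence 4) → 2 H
  atom 21: C, bond orders sum to 4 (valence 4) → 0 H
  atom 22: O, bond orders sum to 2 (valence 2) → 0 H
  atom 23: C, bond orders sum to 2 (valence 4) → 2 H
  atom 24: C, bond orders sum to 4 (valence 4) → 0 H
  atom 25: O, bond orders sum to 1 (valence 2) → 1 H
  atom 26: O, bond orders sum to 2 (valence 2) → 0 H
Totals → C:18, H:29, F:3, O:4, S:1.
In Hill order: C18H29F3O4S.

C18H29F3O4S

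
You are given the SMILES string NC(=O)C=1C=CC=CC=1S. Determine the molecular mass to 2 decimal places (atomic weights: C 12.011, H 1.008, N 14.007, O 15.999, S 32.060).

First, the molecular formula is C7H7NOS (counting implicit H from valence).
  C: 7 × 12.011 = 84.077
  H: 7 × 1.008 = 7.056
  N: 1 × 14.007 = 14.007
  O: 1 × 15.999 = 15.999
  S: 1 × 32.060 = 32.060
Sum: 7×12.011 + 7×1.008 + 1×14.007 + 1×15.999 + 1×32.060 = 153.199 → 153.20 g/mol.

153.20 g/mol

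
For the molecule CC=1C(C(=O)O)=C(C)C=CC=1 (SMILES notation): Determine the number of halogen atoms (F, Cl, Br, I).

Scan the SMILES for the halogen motif — none present.
Groups that are present: 1 carboxylic acid.

0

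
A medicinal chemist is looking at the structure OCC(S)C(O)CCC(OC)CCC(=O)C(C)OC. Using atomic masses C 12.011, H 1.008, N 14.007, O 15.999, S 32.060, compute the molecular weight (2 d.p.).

294.41 g/mol

First, the molecular formula is C13H26O5S (counting implicit H from valence).
  C: 13 × 12.011 = 156.143
  H: 26 × 1.008 = 26.208
  O: 5 × 15.999 = 79.995
  S: 1 × 32.060 = 32.060
Sum: 13×12.011 + 26×1.008 + 5×15.999 + 1×32.060 = 294.406 → 294.41 g/mol.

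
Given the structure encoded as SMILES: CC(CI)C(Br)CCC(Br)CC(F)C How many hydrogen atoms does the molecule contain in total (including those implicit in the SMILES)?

18

Walk through each heavy atom and fill implicit hydrogens from standard valence (C 4, N 3, O 2, S 2, halogen 1):
  atom 1: C, bond orders sum to 1 (valence 4) → 3 H
  atom 2: C, bond orders sum to 3 (valence 4) → 1 H
  atom 3: C, bond orders sum to 2 (valence 4) → 2 H
  atom 4: I (halogen, monovalent) → 0 H
  atom 5: C, bond orders sum to 3 (valence 4) → 1 H
  atom 6: Br (halogen, monovalent) → 0 H
  atom 7: C, bond orders sum to 2 (valence 4) → 2 H
  atom 8: C, bond orders sum to 2 (valence 4) → 2 H
  atom 9: C, bond orders sum to 3 (valence 4) → 1 H
  atom 10: Br (halogen, monovalent) → 0 H
  atom 11: C, bond orders sum to 2 (valence 4) → 2 H
  atom 12: C, bond orders sum to 3 (valence 4) → 1 H
  atom 13: F (halogen, monovalent) → 0 H
  atom 14: C, bond orders sum to 1 (valence 4) → 3 H
Total hydrogens: 18.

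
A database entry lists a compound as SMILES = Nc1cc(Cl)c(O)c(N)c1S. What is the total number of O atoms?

Scan the SMILES for O atoms (remember two-letter symbols like Cl and Br are single atoms).
Oxygen count: 1.

1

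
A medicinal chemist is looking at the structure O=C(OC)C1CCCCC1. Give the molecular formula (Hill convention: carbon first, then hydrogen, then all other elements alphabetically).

C8H14O2

Walk through each heavy atom and fill implicit hydrogens from standard valence (C 4, N 3, O 2, S 2, halogen 1):
  atom 1: O, bond orders sum to 2 (valence 2) → 0 H
  atom 2: C, bond orders sum to 4 (valence 4) → 0 H
  atom 3: O, bond orders sum to 2 (valence 2) → 0 H
  atom 4: C, bond orders sum to 1 (valence 4) → 3 H
  atom 5: C, bond orders sum to 3 (valence 4) → 1 H
  atom 6: C, bond orders sum to 2 (valence 4) → 2 H
  atom 7: C, bond orders sum to 2 (valence 4) → 2 H
  atom 8: C, bond orders sum to 2 (valence 4) → 2 H
  atom 9: C, bond orders sum to 2 (valence 4) → 2 H
  atom 10: C, bond orders sum to 2 (valence 4) → 2 H
Totals → C:8, H:14, O:2.
In Hill order: C8H14O2.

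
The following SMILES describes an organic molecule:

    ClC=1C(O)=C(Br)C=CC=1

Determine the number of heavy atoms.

9

Every atom symbol written in the SMILES (organic subset) is one heavy atom; implicit H are not written.
Heavy atoms by element → Br:1, C:6, Cl:1, O:1.
Total: 9.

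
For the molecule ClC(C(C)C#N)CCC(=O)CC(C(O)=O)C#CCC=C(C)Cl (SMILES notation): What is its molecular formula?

Walk through each heavy atom and fill implicit hydrogens from standard valence (C 4, N 3, O 2, S 2, halogen 1):
  atom 1: Cl (halogen, monovalent) → 0 H
  atom 2: C, bond orders sum to 3 (valence 4) → 1 H
  atom 3: C, bond orders sum to 3 (valence 4) → 1 H
  atom 4: C, bond orders sum to 1 (valence 4) → 3 H
  atom 5: C, bond orders sum to 4 (valence 4) → 0 H
  atom 6: N, bond orders sum to 3 (valence 3) → 0 H
  atom 7: C, bond orders sum to 2 (valence 4) → 2 H
  atom 8: C, bond orders sum to 2 (valence 4) → 2 H
  atom 9: C, bond orders sum to 4 (valence 4) → 0 H
  atom 10: O, bond orders sum to 2 (valence 2) → 0 H
  atom 11: C, bond orders sum to 2 (valence 4) → 2 H
  atom 12: C, bond orders sum to 3 (valence 4) → 1 H
  atom 13: C, bond orders sum to 4 (valence 4) → 0 H
  atom 14: O, bond orders sum to 1 (valence 2) → 1 H
  atom 15: O, bond orders sum to 2 (valence 2) → 0 H
  atom 16: C, bond orders sum to 4 (valence 4) → 0 H
  atom 17: C, bond orders sum to 4 (valence 4) → 0 H
  atom 18: C, bond orders sum to 2 (valence 4) → 2 H
  atom 19: C, bond orders sum to 3 (valence 4) → 1 H
  atom 20: C, bond orders sum to 4 (valence 4) → 0 H
  atom 21: C, bond orders sum to 1 (valence 4) → 3 H
  atom 22: Cl (halogen, monovalent) → 0 H
Totals → C:16, H:19, Cl:2, N:1, O:3.

C16H19Cl2NO3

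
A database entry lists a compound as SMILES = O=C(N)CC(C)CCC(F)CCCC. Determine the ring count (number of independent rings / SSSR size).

In SMILES, each pair of matching ring-closure digits denotes one ring-closing bond; the number of such bonds equals the number of independent rings.
Ring-closure bonds here: 0.

0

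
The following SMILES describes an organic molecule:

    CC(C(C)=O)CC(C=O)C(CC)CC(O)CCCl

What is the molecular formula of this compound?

C14H25ClO3

Walk through each heavy atom and fill implicit hydrogens from standard valence (C 4, N 3, O 2, S 2, halogen 1):
  atom 1: C, bond orders sum to 1 (valence 4) → 3 H
  atom 2: C, bond orders sum to 3 (valence 4) → 1 H
  atom 3: C, bond orders sum to 4 (valence 4) → 0 H
  atom 4: C, bond orders sum to 1 (valence 4) → 3 H
  atom 5: O, bond orders sum to 2 (valence 2) → 0 H
  atom 6: C, bond orders sum to 2 (valence 4) → 2 H
  atom 7: C, bond orders sum to 3 (valence 4) → 1 H
  atom 8: C, bond orders sum to 3 (valence 4) → 1 H
  atom 9: O, bond orders sum to 2 (valence 2) → 0 H
  atom 10: C, bond orders sum to 3 (valence 4) → 1 H
  atom 11: C, bond orders sum to 2 (valence 4) → 2 H
  atom 12: C, bond orders sum to 1 (valence 4) → 3 H
  atom 13: C, bond orders sum to 2 (valence 4) → 2 H
  atom 14: C, bond orders sum to 3 (valence 4) → 1 H
  atom 15: O, bond orders sum to 1 (valence 2) → 1 H
  atom 16: C, bond orders sum to 2 (valence 4) → 2 H
  atom 17: C, bond orders sum to 2 (valence 4) → 2 H
  atom 18: Cl (halogen, monovalent) → 0 H
Totals → C:14, H:25, Cl:1, O:3.
In Hill order: C14H25ClO3.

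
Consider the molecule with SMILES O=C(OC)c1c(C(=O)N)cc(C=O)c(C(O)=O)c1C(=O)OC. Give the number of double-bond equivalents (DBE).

Molecular formula: C13H11NO8.
DoU = (2C + 2 + N − H − X) / 2, where X is the halogen count and O/S are ignored.
    = (2·13 + 2 + 1 − 11 − 0) / 2 = 18 / 2 = 9.

9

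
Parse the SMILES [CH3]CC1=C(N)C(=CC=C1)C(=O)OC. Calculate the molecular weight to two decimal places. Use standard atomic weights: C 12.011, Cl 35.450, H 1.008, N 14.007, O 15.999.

First, the molecular formula is C10H13NO2 (counting implicit H from valence).
  C: 10 × 12.011 = 120.110
  H: 13 × 1.008 = 13.104
  N: 1 × 14.007 = 14.007
  O: 2 × 15.999 = 31.998
Sum: 10×12.011 + 13×1.008 + 1×14.007 + 2×15.999 = 179.219 → 179.22 g/mol.

179.22 g/mol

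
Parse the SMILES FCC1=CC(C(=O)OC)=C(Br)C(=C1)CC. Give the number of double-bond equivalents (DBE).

5

Molecular formula: C11H12BrFO2.
DoU = (2C + 2 + N − H − X) / 2, where X is the halogen count and O/S are ignored.
    = (2·11 + 2 + 0 − 12 − 2) / 2 = 10 / 2 = 5.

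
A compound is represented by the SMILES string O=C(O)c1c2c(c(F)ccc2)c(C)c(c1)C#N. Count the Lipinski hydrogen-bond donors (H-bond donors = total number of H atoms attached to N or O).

Donors: find every N or O and count the H atoms it carries.
  atom 1 (O): bond orders sum to 2 → 0 H
  atom 3 (O): bond orders sum to 1 → 1 H
  atom 17 (N): bond orders sum to 3 → 0 H
Lipinski HBD = 1.

1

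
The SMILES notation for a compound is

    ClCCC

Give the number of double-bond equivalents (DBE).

Molecular formula: C3H7Cl.
DoU = (2C + 2 + N − H − X) / 2, where X is the halogen count and O/S are ignored.
    = (2·3 + 2 + 0 − 7 − 1) / 2 = 0 / 2 = 0.

0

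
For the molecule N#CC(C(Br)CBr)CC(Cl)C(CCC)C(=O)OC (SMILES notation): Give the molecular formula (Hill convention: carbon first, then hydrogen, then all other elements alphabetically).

Walk through each heavy atom and fill implicit hydrogens from standard valence (C 4, N 3, O 2, S 2, halogen 1):
  atom 1: N, bond orders sum to 3 (valence 3) → 0 H
  atom 2: C, bond orders sum to 4 (valence 4) → 0 H
  atom 3: C, bond orders sum to 3 (valence 4) → 1 H
  atom 4: C, bond orders sum to 3 (valence 4) → 1 H
  atom 5: Br (halogen, monovalent) → 0 H
  atom 6: C, bond orders sum to 2 (valence 4) → 2 H
  atom 7: Br (halogen, monovalent) → 0 H
  atom 8: C, bond orders sum to 2 (valence 4) → 2 H
  atom 9: C, bond orders sum to 3 (valence 4) → 1 H
  atom 10: Cl (halogen, monovalent) → 0 H
  atom 11: C, bond orders sum to 3 (valence 4) → 1 H
  atom 12: C, bond orders sum to 2 (valence 4) → 2 H
  atom 13: C, bond orders sum to 2 (valence 4) → 2 H
  atom 14: C, bond orders sum to 1 (valence 4) → 3 H
  atom 15: C, bond orders sum to 4 (valence 4) → 0 H
  atom 16: O, bond orders sum to 2 (valence 2) → 0 H
  atom 17: O, bond orders sum to 2 (valence 2) → 0 H
  atom 18: C, bond orders sum to 1 (valence 4) → 3 H
Totals → C:12, H:18, Br:2, Cl:1, N:1, O:2.

C12H18Br2ClNO2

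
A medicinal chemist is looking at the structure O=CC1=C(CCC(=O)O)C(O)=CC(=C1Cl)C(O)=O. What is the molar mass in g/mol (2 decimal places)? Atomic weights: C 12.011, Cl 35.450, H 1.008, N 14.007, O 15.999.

272.64 g/mol

First, the molecular formula is C11H9ClO6 (counting implicit H from valence).
  C: 11 × 12.011 = 132.121
  Cl: 1 × 35.450 = 35.450
  H: 9 × 1.008 = 9.072
  O: 6 × 15.999 = 95.994
Sum: 11×12.011 + 1×35.450 + 9×1.008 + 6×15.999 = 272.637 → 272.64 g/mol.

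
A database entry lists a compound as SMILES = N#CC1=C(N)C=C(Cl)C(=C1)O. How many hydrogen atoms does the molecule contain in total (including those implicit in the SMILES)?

Walk through each heavy atom and fill implicit hydrogens from standard valence (C 4, N 3, O 2, S 2, halogen 1):
  atom 1: N, bond orders sum to 3 (valence 3) → 0 H
  atom 2: C, bond orders sum to 4 (valence 4) → 0 H
  atom 3: C, bond orders sum to 4 (valence 4) → 0 H
  atom 4: C, bond orders sum to 4 (valence 4) → 0 H
  atom 5: N, bond orders sum to 1 (valence 3) → 2 H
  atom 6: C, bond orders sum to 3 (valence 4) → 1 H
  atom 7: C, bond orders sum to 4 (valence 4) → 0 H
  atom 8: Cl (halogen, monovalent) → 0 H
  atom 9: C, bond orders sum to 4 (valence 4) → 0 H
  atom 10: C, bond orders sum to 3 (valence 4) → 1 H
  atom 11: O, bond orders sum to 1 (valence 2) → 1 H
Total hydrogens: 5.

5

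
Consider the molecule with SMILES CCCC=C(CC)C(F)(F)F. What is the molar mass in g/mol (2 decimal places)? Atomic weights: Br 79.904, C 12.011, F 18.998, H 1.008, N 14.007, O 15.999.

166.19 g/mol

First, the molecular formula is C8H13F3 (counting implicit H from valence).
  C: 8 × 12.011 = 96.088
  F: 3 × 18.998 = 56.994
  H: 13 × 1.008 = 13.104
Sum: 8×12.011 + 3×18.998 + 13×1.008 = 166.186 → 166.19 g/mol.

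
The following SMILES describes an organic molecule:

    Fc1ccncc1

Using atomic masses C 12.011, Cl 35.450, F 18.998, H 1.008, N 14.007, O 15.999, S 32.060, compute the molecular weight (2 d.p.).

First, the molecular formula is C5H4FN (counting implicit H from valence).
  C: 5 × 12.011 = 60.055
  F: 1 × 18.998 = 18.998
  H: 4 × 1.008 = 4.032
  N: 1 × 14.007 = 14.007
Sum: 5×12.011 + 1×18.998 + 4×1.008 + 1×14.007 = 97.092 → 97.09 g/mol.

97.09 g/mol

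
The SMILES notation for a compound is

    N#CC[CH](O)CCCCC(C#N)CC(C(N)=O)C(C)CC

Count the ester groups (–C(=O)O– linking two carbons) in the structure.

0

Scan the SMILES for the ester motif — none present.
Groups that are present: 1 amide, 1 hydroxyl, 2 nitrile.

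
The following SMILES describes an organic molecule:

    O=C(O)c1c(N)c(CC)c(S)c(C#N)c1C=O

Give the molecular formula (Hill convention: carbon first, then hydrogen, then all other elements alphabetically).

C11H10N2O3S

Walk through each heavy atom and fill implicit hydrogens from standard valence (C 4, N 3, O 2, S 2, halogen 1); for lowercase aromatic atoms, an aromatic c carries 1 H when it has two neighbours and 0 H with three, and aromatic n carries 0 H:
  atom 1: O, bond orders sum to 2 (valence 2) → 0 H
  atom 2: C, bond orders sum to 4 (valence 4) → 0 H
  atom 3: O, bond orders sum to 1 (valence 2) → 1 H
  atom 4: aromatic c, 3 neighbours → 0 H
  atom 5: aromatic c, 3 neighbours → 0 H
  atom 6: N, bond orders sum to 1 (valence 3) → 2 H
  atom 7: aromatic c, 3 neighbours → 0 H
  atom 8: C, bond orders sum to 2 (valence 4) → 2 H
  atom 9: C, bond orders sum to 1 (valence 4) → 3 H
  atom 10: aromatic c, 3 neighbours → 0 H
  atom 11: S, bond orders sum to 1 (valence 2) → 1 H
  atom 12: aromatic c, 3 neighbours → 0 H
  atom 13: C, bond orders sum to 4 (valence 4) → 0 H
  atom 14: N, bond orders sum to 3 (valence 3) → 0 H
  atom 15: aromatic c, 3 neighbours → 0 H
  atom 16: C, bond orders sum to 3 (valence 4) → 1 H
  atom 17: O, bond orders sum to 2 (valence 2) → 0 H
Totals → C:11, H:10, N:2, O:3, S:1.
In Hill order: C11H10N2O3S.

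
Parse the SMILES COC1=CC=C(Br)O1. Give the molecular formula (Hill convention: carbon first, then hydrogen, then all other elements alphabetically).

Walk through each heavy atom and fill implicit hydrogens from standard valence (C 4, N 3, O 2, S 2, halogen 1):
  atom 1: C, bond orders sum to 1 (valence 4) → 3 H
  atom 2: O, bond orders sum to 2 (valence 2) → 0 H
  atom 3: C, bond orders sum to 4 (valence 4) → 0 H
  atom 4: C, bond orders sum to 3 (valence 4) → 1 H
  atom 5: C, bond orders sum to 3 (valence 4) → 1 H
  atom 6: C, bond orders sum to 4 (valence 4) → 0 H
  atom 7: Br (halogen, monovalent) → 0 H
  atom 8: O, bond orders sum to 2 (valence 2) → 0 H
Totals → C:5, H:5, Br:1, O:2.

C5H5BrO2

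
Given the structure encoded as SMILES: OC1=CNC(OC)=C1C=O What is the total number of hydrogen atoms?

7

Walk through each heavy atom and fill implicit hydrogens from standard valence (C 4, N 3, O 2, S 2, halogen 1):
  atom 1: O, bond orders sum to 1 (valence 2) → 1 H
  atom 2: C, bond orders sum to 4 (valence 4) → 0 H
  atom 3: C, bond orders sum to 3 (valence 4) → 1 H
  atom 4: N, bond orders sum to 2 (valence 3) → 1 H
  atom 5: C, bond orders sum to 4 (valence 4) → 0 H
  atom 6: O, bond orders sum to 2 (valence 2) → 0 H
  atom 7: C, bond orders sum to 1 (valence 4) → 3 H
  atom 8: C, bond orders sum to 4 (valence 4) → 0 H
  atom 9: C, bond orders sum to 3 (valence 4) → 1 H
  atom 10: O, bond orders sum to 2 (valence 2) → 0 H
Total hydrogens: 7.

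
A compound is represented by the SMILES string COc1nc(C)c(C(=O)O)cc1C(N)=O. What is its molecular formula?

C9H10N2O4

Walk through each heavy atom and fill implicit hydrogens from standard valence (C 4, N 3, O 2, S 2, halogen 1); for lowercase aromatic atoms, an aromatic c carries 1 H when it has two neighbours and 0 H with three, and aromatic n carries 0 H:
  atom 1: C, bond orders sum to 1 (valence 4) → 3 H
  atom 2: O, bond orders sum to 2 (valence 2) → 0 H
  atom 3: aromatic c, 3 neighbours → 0 H
  atom 4: aromatic n, 2 neighbours → 0 H
  atom 5: aromatic c, 3 neighbours → 0 H
  atom 6: C, bond orders sum to 1 (valence 4) → 3 H
  atom 7: aromatic c, 3 neighbours → 0 H
  atom 8: C, bond orders sum to 4 (valence 4) → 0 H
  atom 9: O, bond orders sum to 2 (valence 2) → 0 H
  atom 10: O, bond orders sum to 1 (valence 2) → 1 H
  atom 11: aromatic c, 2 neighbours → 1 H
  atom 12: aromatic c, 3 neighbours → 0 H
  atom 13: C, bond orders sum to 4 (valence 4) → 0 H
  atom 14: N, bond orders sum to 1 (valence 3) → 2 H
  atom 15: O, bond orders sum to 2 (valence 2) → 0 H
Totals → C:9, H:10, N:2, O:4.
In Hill order: C9H10N2O4.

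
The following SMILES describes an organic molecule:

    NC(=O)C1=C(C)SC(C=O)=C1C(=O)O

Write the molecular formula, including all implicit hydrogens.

Walk through each heavy atom and fill implicit hydrogens from standard valence (C 4, N 3, O 2, S 2, halogen 1):
  atom 1: N, bond orders sum to 1 (valence 3) → 2 H
  atom 2: C, bond orders sum to 4 (valence 4) → 0 H
  atom 3: O, bond orders sum to 2 (valence 2) → 0 H
  atom 4: C, bond orders sum to 4 (valence 4) → 0 H
  atom 5: C, bond orders sum to 4 (valence 4) → 0 H
  atom 6: C, bond orders sum to 1 (valence 4) → 3 H
  atom 7: S, bond orders sum to 2 (valence 2) → 0 H
  atom 8: C, bond orders sum to 4 (valence 4) → 0 H
  atom 9: C, bond orders sum to 3 (valence 4) → 1 H
  atom 10: O, bond orders sum to 2 (valence 2) → 0 H
  atom 11: C, bond orders sum to 4 (valence 4) → 0 H
  atom 12: C, bond orders sum to 4 (valence 4) → 0 H
  atom 13: O, bond orders sum to 2 (valence 2) → 0 H
  atom 14: O, bond orders sum to 1 (valence 2) → 1 H
Totals → C:8, H:7, N:1, O:4, S:1.
In Hill order: C8H7NO4S.

C8H7NO4S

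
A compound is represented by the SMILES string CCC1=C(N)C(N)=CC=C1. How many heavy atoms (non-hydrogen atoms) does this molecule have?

10

Every atom symbol written in the SMILES (organic subset) is one heavy atom; implicit H are not written.
Heavy atoms by element → C:8, N:2.
Total: 10.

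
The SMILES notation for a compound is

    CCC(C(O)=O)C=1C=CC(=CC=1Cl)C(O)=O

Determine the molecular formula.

Walk through each heavy atom and fill implicit hydrogens from standard valence (C 4, N 3, O 2, S 2, halogen 1):
  atom 1: C, bond orders sum to 1 (valence 4) → 3 H
  atom 2: C, bond orders sum to 2 (valence 4) → 2 H
  atom 3: C, bond orders sum to 3 (valence 4) → 1 H
  atom 4: C, bond orders sum to 4 (valence 4) → 0 H
  atom 5: O, bond orders sum to 1 (valence 2) → 1 H
  atom 6: O, bond orders sum to 2 (valence 2) → 0 H
  atom 7: C, bond orders sum to 4 (valence 4) → 0 H
  atom 8: C, bond orders sum to 3 (valence 4) → 1 H
  atom 9: C, bond orders sum to 3 (valence 4) → 1 H
  atom 10: C, bond orders sum to 4 (valence 4) → 0 H
  atom 11: C, bond orders sum to 3 (valence 4) → 1 H
  atom 12: C, bond orders sum to 4 (valence 4) → 0 H
  atom 13: Cl (halogen, monovalent) → 0 H
  atom 14: C, bond orders sum to 4 (valence 4) → 0 H
  atom 15: O, bond orders sum to 1 (valence 2) → 1 H
  atom 16: O, bond orders sum to 2 (valence 2) → 0 H
Totals → C:11, H:11, Cl:1, O:4.
In Hill order: C11H11ClO4.

C11H11ClO4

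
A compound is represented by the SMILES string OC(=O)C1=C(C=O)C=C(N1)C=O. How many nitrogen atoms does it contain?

Scan the SMILES for N atoms (remember two-letter symbols like Cl and Br are single atoms).
Nitrogen count: 1.

1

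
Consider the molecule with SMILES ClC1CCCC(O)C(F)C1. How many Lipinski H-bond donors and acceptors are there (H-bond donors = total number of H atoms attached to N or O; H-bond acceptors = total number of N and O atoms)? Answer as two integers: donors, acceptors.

1, 1

Donors: find every N or O and count the H atoms it carries.
  atom 7 (O): bond orders sum to 1 → 1 H
Lipinski HBD = 1.
Acceptors: N atoms = 0, O atoms = 1 → HBA = 1.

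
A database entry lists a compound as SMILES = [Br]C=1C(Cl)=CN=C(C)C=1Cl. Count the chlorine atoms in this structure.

Scan the SMILES for Cl atoms (remember two-letter symbols like Cl and Br are single atoms).
Chlorine count: 2.

2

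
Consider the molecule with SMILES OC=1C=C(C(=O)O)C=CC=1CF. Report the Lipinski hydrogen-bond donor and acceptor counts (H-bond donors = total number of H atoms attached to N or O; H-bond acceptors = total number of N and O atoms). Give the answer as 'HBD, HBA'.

Donors: find every N or O and count the H atoms it carries.
  atom 1 (O): bond orders sum to 1 → 1 H
  atom 6 (O): bond orders sum to 2 → 0 H
  atom 7 (O): bond orders sum to 1 → 1 H
Lipinski HBD = 2.
Acceptors: N atoms = 0, O atoms = 3 → HBA = 3.

2, 3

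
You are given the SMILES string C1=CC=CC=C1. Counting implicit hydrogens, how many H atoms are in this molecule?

6

Walk through each heavy atom and fill implicit hydrogens from standard valence (C 4, N 3, O 2, S 2, halogen 1):
  atom 1: C, bond orders sum to 3 (valence 4) → 1 H
  atom 2: C, bond orders sum to 3 (valence 4) → 1 H
  atom 3: C, bond orders sum to 3 (valence 4) → 1 H
  atom 4: C, bond orders sum to 3 (valence 4) → 1 H
  atom 5: C, bond orders sum to 3 (valence 4) → 1 H
  atom 6: C, bond orders sum to 3 (valence 4) → 1 H
Total hydrogens: 6.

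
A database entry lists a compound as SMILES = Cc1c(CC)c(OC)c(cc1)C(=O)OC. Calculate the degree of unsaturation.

Molecular formula: C12H16O3.
DoU = (2C + 2 + N − H − X) / 2, where X is the halogen count and O/S are ignored.
    = (2·12 + 2 + 0 − 16 − 0) / 2 = 10 / 2 = 5.

5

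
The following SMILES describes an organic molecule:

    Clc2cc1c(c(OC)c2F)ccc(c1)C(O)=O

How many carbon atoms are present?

Count every carbon token in the SMILES (each C, including those in ring-closure positions and inside branches).
Carbon count: 12.

12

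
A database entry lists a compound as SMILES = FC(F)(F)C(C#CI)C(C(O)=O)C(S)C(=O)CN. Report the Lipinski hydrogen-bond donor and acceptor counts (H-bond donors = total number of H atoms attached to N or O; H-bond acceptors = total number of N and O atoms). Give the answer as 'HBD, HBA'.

Donors: find every N or O and count the H atoms it carries.
  atom 11 (O): bond orders sum to 1 → 1 H
  atom 12 (O): bond orders sum to 2 → 0 H
  atom 16 (O): bond orders sum to 2 → 0 H
  atom 18 (N): bond orders sum to 1 → 2 H
Lipinski HBD = 3.
Acceptors: N atoms = 1, O atoms = 3 → HBA = 4.

3, 4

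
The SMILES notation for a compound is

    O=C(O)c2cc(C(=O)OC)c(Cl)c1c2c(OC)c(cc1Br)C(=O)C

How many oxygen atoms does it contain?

Scan the SMILES for O atoms (remember two-letter symbols like Cl and Br are single atoms).
Oxygen count: 6.

6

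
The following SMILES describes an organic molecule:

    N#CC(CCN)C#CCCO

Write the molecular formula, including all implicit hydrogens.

C8H12N2O

Walk through each heavy atom and fill implicit hydrogens from standard valence (C 4, N 3, O 2, S 2, halogen 1):
  atom 1: N, bond orders sum to 3 (valence 3) → 0 H
  atom 2: C, bond orders sum to 4 (valence 4) → 0 H
  atom 3: C, bond orders sum to 3 (valence 4) → 1 H
  atom 4: C, bond orders sum to 2 (valence 4) → 2 H
  atom 5: C, bond orders sum to 2 (valence 4) → 2 H
  atom 6: N, bond orders sum to 1 (valence 3) → 2 H
  atom 7: C, bond orders sum to 4 (valence 4) → 0 H
  atom 8: C, bond orders sum to 4 (valence 4) → 0 H
  atom 9: C, bond orders sum to 2 (valence 4) → 2 H
  atom 10: C, bond orders sum to 2 (valence 4) → 2 H
  atom 11: O, bond orders sum to 1 (valence 2) → 1 H
Totals → C:8, H:12, N:2, O:1.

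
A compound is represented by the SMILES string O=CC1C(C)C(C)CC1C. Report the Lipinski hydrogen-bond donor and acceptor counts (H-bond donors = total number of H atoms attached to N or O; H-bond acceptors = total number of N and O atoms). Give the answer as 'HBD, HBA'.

0, 1

Donors: find every N or O and count the H atoms it carries.
  atom 1 (O): bond orders sum to 2 → 0 H
Lipinski HBD = 0.
Acceptors: N atoms = 0, O atoms = 1 → HBA = 1.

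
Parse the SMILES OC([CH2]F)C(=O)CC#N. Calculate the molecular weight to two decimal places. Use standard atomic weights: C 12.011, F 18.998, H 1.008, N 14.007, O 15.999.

First, the molecular formula is C5H6FNO2 (counting implicit H from valence).
  C: 5 × 12.011 = 60.055
  F: 1 × 18.998 = 18.998
  H: 6 × 1.008 = 6.048
  N: 1 × 14.007 = 14.007
  O: 2 × 15.999 = 31.998
Sum: 5×12.011 + 1×18.998 + 6×1.008 + 1×14.007 + 2×15.999 = 131.106 → 131.11 g/mol.

131.11 g/mol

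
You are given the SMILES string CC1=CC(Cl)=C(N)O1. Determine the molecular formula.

C5H6ClNO

Walk through each heavy atom and fill implicit hydrogens from standard valence (C 4, N 3, O 2, S 2, halogen 1):
  atom 1: C, bond orders sum to 1 (valence 4) → 3 H
  atom 2: C, bond orders sum to 4 (valence 4) → 0 H
  atom 3: C, bond orders sum to 3 (valence 4) → 1 H
  atom 4: C, bond orders sum to 4 (valence 4) → 0 H
  atom 5: Cl (halogen, monovalent) → 0 H
  atom 6: C, bond orders sum to 4 (valence 4) → 0 H
  atom 7: N, bond orders sum to 1 (valence 3) → 2 H
  atom 8: O, bond orders sum to 2 (valence 2) → 0 H
Totals → C:5, H:6, Cl:1, N:1, O:1.
In Hill order: C5H6ClNO.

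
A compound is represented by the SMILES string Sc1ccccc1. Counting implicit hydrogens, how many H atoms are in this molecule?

Walk through each heavy atom and fill implicit hydrogens from standard valence (C 4, N 3, O 2, S 2, halogen 1); for lowercase aromatic atoms, an aromatic c carries 1 H when it has two neighbours and 0 H with three, and aromatic n carries 0 H:
  atom 1: S, bond orders sum to 1 (valence 2) → 1 H
  atom 2: aromatic c, 3 neighbours → 0 H
  atom 3: aromatic c, 2 neighbours → 1 H
  atom 4: aromatic c, 2 neighbours → 1 H
  atom 5: aromatic c, 2 neighbours → 1 H
  atom 6: aromatic c, 2 neighbours → 1 H
  atom 7: aromatic c, 2 neighbours → 1 H
Total hydrogens: 6.

6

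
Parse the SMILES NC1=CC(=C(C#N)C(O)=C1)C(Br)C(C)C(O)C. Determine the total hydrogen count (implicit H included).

15

Walk through each heavy atom and fill implicit hydrogens from standard valence (C 4, N 3, O 2, S 2, halogen 1):
  atom 1: N, bond orders sum to 1 (valence 3) → 2 H
  atom 2: C, bond orders sum to 4 (valence 4) → 0 H
  atom 3: C, bond orders sum to 3 (valence 4) → 1 H
  atom 4: C, bond orders sum to 4 (valence 4) → 0 H
  atom 5: C, bond orders sum to 4 (valence 4) → 0 H
  atom 6: C, bond orders sum to 4 (valence 4) → 0 H
  atom 7: N, bond orders sum to 3 (valence 3) → 0 H
  atom 8: C, bond orders sum to 4 (valence 4) → 0 H
  atom 9: O, bond orders sum to 1 (valence 2) → 1 H
  atom 10: C, bond orders sum to 3 (valence 4) → 1 H
  atom 11: C, bond orders sum to 3 (valence 4) → 1 H
  atom 12: Br (halogen, monovalent) → 0 H
  atom 13: C, bond orders sum to 3 (valence 4) → 1 H
  atom 14: C, bond orders sum to 1 (valence 4) → 3 H
  atom 15: C, bond orders sum to 3 (valence 4) → 1 H
  atom 16: O, bond orders sum to 1 (valence 2) → 1 H
  atom 17: C, bond orders sum to 1 (valence 4) → 3 H
Total hydrogens: 15.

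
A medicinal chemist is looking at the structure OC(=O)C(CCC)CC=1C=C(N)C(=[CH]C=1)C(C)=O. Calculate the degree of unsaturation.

Degree of unsaturation = (number of rings) + (number of π bonds).
Ring closures in the SMILES: 1.
π bonds: 5 double bonds (each 1 DoU) → 5 DoU from unsaturation.
Total DoU = 1 + 5 = 6.

6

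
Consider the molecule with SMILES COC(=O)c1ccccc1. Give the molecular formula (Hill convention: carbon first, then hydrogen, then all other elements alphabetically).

C8H8O2

Walk through each heavy atom and fill implicit hydrogens from standard valence (C 4, N 3, O 2, S 2, halogen 1); for lowercase aromatic atoms, an aromatic c carries 1 H when it has two neighbours and 0 H with three, and aromatic n carries 0 H:
  atom 1: C, bond orders sum to 1 (valence 4) → 3 H
  atom 2: O, bond orders sum to 2 (valence 2) → 0 H
  atom 3: C, bond orders sum to 4 (valence 4) → 0 H
  atom 4: O, bond orders sum to 2 (valence 2) → 0 H
  atom 5: aromatic c, 3 neighbours → 0 H
  atom 6: aromatic c, 2 neighbours → 1 H
  atom 7: aromatic c, 2 neighbours → 1 H
  atom 8: aromatic c, 2 neighbours → 1 H
  atom 9: aromatic c, 2 neighbours → 1 H
  atom 10: aromatic c, 2 neighbours → 1 H
Totals → C:8, H:8, O:2.
In Hill order: C8H8O2.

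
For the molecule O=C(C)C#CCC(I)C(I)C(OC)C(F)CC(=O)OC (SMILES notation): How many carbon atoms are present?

13

Count every carbon token in the SMILES (each C, including those in ring-closure positions and inside branches).
Carbon count: 13.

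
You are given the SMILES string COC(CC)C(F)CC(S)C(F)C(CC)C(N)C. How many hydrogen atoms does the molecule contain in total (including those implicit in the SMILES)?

27

Walk through each heavy atom and fill implicit hydrogens from standard valence (C 4, N 3, O 2, S 2, halogen 1):
  atom 1: C, bond orders sum to 1 (valence 4) → 3 H
  atom 2: O, bond orders sum to 2 (valence 2) → 0 H
  atom 3: C, bond orders sum to 3 (valence 4) → 1 H
  atom 4: C, bond orders sum to 2 (valence 4) → 2 H
  atom 5: C, bond orders sum to 1 (valence 4) → 3 H
  atom 6: C, bond orders sum to 3 (valence 4) → 1 H
  atom 7: F (halogen, monovalent) → 0 H
  atom 8: C, bond orders sum to 2 (valence 4) → 2 H
  atom 9: C, bond orders sum to 3 (valence 4) → 1 H
  atom 10: S, bond orders sum to 1 (valence 2) → 1 H
  atom 11: C, bond orders sum to 3 (valence 4) → 1 H
  atom 12: F (halogen, monovalent) → 0 H
  atom 13: C, bond orders sum to 3 (valence 4) → 1 H
  atom 14: C, bond orders sum to 2 (valence 4) → 2 H
  atom 15: C, bond orders sum to 1 (valence 4) → 3 H
  atom 16: C, bond orders sum to 3 (valence 4) → 1 H
  atom 17: N, bond orders sum to 1 (valence 3) → 2 H
  atom 18: C, bond orders sum to 1 (valence 4) → 3 H
Total hydrogens: 27.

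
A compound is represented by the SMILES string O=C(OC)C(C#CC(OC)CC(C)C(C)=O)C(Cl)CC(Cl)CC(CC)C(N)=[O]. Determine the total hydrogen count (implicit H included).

Walk through each heavy atom and fill implicit hydrogens from standard valence (C 4, N 3, O 2, S 2, halogen 1):
  atom 1: O, bond orders sum to 2 (valence 2) → 0 H
  atom 2: C, bond orders sum to 4 (valence 4) → 0 H
  atom 3: O, bond orders sum to 2 (valence 2) → 0 H
  atom 4: C, bond orders sum to 1 (valence 4) → 3 H
  atom 5: C, bond orders sum to 3 (valence 4) → 1 H
  atom 6: C, bond orders sum to 4 (valence 4) → 0 H
  atom 7: C, bond orders sum to 4 (valence 4) → 0 H
  atom 8: C, bond orders sum to 3 (valence 4) → 1 H
  atom 9: O, bond orders sum to 2 (valence 2) → 0 H
  atom 10: C, bond orders sum to 1 (valence 4) → 3 H
  atom 11: C, bond orders sum to 2 (valence 4) → 2 H
  atom 12: C, bond orders sum to 3 (valence 4) → 1 H
  atom 13: C, bond orders sum to 1 (valence 4) → 3 H
  atom 14: C, bond orders sum to 4 (valence 4) → 0 H
  atom 15: C, bond orders sum to 1 (valence 4) → 3 H
  atom 16: O, bond orders sum to 2 (valence 2) → 0 H
  atom 17: C, bond orders sum to 3 (valence 4) → 1 H
  atom 18: Cl (halogen, monovalent) → 0 H
  atom 19: C, bond orders sum to 2 (valence 4) → 2 H
  atom 20: C, bond orders sum to 3 (valence 4) → 1 H
  atom 21: Cl (halogen, monovalent) → 0 H
  atom 22: C, bond orders sum to 2 (valence 4) → 2 H
  atom 23: C, bond orders sum to 3 (valence 4) → 1 H
  atom 24: C, bond orders sum to 2 (valence 4) → 2 H
  atom 25: C, bond orders sum to 1 (valence 4) → 3 H
  atom 26: C, bond orders sum to 4 (valence 4) → 0 H
  atom 27: N, bond orders sum to 1 (valence 3) → 2 H
  atom 28: O with explicit H count 0
Total hydrogens: 31.

31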